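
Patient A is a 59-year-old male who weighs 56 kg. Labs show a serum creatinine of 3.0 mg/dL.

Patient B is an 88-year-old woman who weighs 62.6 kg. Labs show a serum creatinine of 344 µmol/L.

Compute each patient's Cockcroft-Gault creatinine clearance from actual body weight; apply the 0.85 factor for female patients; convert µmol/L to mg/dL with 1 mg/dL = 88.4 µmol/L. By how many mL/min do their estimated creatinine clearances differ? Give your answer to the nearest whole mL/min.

Patient A: CrCl = (140 − 59) × 56 / (72 × 3) = 4536.0 / 216.00 ≈ 21.0 mL/min
Patient B: SCr = 344 / 88.4 = 3.891 mg/dL
Patient B: CrCl = (140 − 88) × 62.6 / (72 × 3.891) × 0.85 = 3255.2 / 280.15 × 0.85 ≈ 9.9 mL/min
|21.0 − 9.9| = 11.1 mL/min

11 mL/min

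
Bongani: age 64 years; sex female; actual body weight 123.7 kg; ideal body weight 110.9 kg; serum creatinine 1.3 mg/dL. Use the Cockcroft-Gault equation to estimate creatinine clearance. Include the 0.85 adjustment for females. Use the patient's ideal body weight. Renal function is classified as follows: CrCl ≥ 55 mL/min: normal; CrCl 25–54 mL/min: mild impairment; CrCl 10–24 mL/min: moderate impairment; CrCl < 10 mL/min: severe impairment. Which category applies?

normal

CrCl = (140 − 64) × 110.9 / (72 × 1.3) × 0.85 = 8428.4 / 93.60 × 0.85 ≈ 76.5 mL/min
77 mL/min falls in the 'normal' range.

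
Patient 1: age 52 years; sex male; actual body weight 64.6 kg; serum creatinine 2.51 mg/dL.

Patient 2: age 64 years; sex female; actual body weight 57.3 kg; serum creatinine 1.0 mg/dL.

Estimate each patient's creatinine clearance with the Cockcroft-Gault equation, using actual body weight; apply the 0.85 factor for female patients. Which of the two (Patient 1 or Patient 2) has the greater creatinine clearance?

Patient 1: CrCl = (140 − 52) × 64.6 / (72 × 2.51) = 5684.8 / 180.72 ≈ 31.5 mL/min
Patient 2: CrCl = (140 − 64) × 57.3 / (72 × 1) × 0.85 = 4354.8 / 72.00 × 0.85 ≈ 51.4 mL/min
31.5 vs 51.4 mL/min → Patient 2 is higher.

Patient 2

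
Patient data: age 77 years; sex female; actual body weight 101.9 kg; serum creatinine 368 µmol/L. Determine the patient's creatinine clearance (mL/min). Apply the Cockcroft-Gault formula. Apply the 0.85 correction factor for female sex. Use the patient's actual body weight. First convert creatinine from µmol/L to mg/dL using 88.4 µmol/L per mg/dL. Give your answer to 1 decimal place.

SCr = 368 / 88.4 = 4.163 mg/dL
CrCl = (140 − 77) × 101.9 / (72 × 4.163) × 0.85 = 6419.7 / 299.74 × 0.85 ≈ 18.2 mL/min

18.2 mL/min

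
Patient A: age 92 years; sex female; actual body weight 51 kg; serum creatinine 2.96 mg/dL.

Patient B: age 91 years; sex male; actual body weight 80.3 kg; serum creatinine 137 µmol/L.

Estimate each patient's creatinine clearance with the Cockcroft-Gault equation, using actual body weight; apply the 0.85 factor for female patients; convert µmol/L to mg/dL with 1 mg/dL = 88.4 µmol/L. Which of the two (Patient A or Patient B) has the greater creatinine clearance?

Patient B

Patient A: CrCl = (140 − 92) × 51 / (72 × 2.96) × 0.85 = 2448.0 / 213.12 × 0.85 ≈ 9.8 mL/min
Patient B: SCr = 137 / 88.4 = 1.55 mg/dL
Patient B: CrCl = (140 − 91) × 80.3 / (72 × 1.55) = 3934.7 / 111.60 ≈ 35.3 mL/min
9.8 vs 35.3 mL/min → Patient B is higher.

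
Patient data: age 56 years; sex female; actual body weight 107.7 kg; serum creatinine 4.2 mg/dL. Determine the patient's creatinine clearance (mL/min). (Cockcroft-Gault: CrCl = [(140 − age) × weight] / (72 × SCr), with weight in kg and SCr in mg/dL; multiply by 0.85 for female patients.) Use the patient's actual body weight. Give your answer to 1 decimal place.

CrCl = (140 − 56) × 107.7 / (72 × 4.2) × 0.85 = 9046.8 / 302.40 × 0.85 ≈ 25.4 mL/min

25.4 mL/min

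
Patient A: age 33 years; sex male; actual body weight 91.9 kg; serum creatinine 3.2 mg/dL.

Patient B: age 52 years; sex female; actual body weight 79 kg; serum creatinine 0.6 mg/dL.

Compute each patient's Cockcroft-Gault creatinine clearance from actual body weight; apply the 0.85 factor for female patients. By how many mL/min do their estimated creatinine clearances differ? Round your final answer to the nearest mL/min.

94 mL/min

Patient A: CrCl = (140 − 33) × 91.9 / (72 × 3.2) = 9833.3 / 230.40 ≈ 42.7 mL/min
Patient B: CrCl = (140 − 52) × 79 / (72 × 0.6) × 0.85 = 6952.0 / 43.20 × 0.85 ≈ 136.8 mL/min
|42.7 − 136.8| = 94.1 mL/min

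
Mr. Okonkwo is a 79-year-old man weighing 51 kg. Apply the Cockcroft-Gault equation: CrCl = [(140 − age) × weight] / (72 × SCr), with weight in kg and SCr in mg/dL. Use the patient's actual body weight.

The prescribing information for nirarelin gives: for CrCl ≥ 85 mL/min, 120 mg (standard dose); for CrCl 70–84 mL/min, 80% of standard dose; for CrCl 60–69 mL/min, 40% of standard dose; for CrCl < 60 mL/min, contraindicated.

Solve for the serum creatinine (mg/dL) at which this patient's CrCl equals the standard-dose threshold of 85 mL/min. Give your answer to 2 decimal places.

Standard dose requires CrCl ≥ 85 mL/min.
Set (140 − 79) × 51 / (72 × SCr) = 85
SCr = (140 − 79) × 51 / (72 × 85) = 0.508 mg/dL

0.51 mg/dL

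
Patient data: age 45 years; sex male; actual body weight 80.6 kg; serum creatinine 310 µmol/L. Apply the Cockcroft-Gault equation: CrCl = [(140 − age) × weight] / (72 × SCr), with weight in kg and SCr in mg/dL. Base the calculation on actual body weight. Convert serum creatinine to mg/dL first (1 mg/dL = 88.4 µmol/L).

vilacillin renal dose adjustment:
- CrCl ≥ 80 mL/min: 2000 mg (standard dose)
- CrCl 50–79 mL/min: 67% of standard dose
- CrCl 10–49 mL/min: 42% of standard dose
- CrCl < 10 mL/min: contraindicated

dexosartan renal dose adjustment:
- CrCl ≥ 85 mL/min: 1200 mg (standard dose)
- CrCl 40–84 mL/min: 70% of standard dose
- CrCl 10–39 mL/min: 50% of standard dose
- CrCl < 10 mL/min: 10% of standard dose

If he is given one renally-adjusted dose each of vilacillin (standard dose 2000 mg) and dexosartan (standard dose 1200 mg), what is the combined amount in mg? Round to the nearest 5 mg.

1440 mg

SCr = 310 / 88.4 = 3.507 mg/dL
CrCl = (140 − 45) × 80.6 / (72 × 3.507) = 7657.0 / 252.50 ≈ 30.3 mL/min
CrCl ≈ 30 mL/min.
vilacillin: 10–49 mL/min → 42% of 2000 mg = 840 mg.
dexosartan: 10–39 mL/min → 50% of 1200 mg = 600 mg.
Total = 840 + 600 = 1440 mg.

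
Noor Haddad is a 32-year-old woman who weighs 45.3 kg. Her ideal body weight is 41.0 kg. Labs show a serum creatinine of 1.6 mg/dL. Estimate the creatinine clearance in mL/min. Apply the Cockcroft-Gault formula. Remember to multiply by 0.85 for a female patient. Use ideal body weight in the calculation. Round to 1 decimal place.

CrCl = (140 − 32) × 41 / (72 × 1.6) × 0.85 = 4428.0 / 115.20 × 0.85 ≈ 32.7 mL/min

32.7 mL/min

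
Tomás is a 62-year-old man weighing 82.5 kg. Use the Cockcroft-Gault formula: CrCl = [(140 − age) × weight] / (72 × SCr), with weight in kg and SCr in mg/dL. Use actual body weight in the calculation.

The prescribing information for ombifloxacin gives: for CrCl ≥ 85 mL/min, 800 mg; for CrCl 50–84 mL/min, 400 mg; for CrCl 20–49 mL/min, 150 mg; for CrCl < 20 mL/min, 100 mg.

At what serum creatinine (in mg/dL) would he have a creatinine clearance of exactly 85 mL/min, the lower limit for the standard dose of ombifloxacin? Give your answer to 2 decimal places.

Standard dose requires CrCl ≥ 85 mL/min.
Set (140 − 62) × 82.5 / (72 × SCr) = 85
SCr = (140 − 62) × 82.5 / (72 × 85) = 1.051 mg/dL

1.05 mg/dL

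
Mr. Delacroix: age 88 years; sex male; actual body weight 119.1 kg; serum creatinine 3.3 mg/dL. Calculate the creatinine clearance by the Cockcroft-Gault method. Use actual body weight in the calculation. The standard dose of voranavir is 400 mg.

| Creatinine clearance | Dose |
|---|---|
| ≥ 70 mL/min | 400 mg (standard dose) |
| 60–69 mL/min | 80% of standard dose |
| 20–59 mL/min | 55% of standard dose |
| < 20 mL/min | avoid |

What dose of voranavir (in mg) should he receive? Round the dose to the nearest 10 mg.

220 mg

CrCl = (140 − 88) × 119.1 / (72 × 3.3) = 6193.2 / 237.60 ≈ 26.1 mL/min
CrCl ≈ 26 mL/min → bracket 20–59 mL/min.
55% of 400 mg = 220 mg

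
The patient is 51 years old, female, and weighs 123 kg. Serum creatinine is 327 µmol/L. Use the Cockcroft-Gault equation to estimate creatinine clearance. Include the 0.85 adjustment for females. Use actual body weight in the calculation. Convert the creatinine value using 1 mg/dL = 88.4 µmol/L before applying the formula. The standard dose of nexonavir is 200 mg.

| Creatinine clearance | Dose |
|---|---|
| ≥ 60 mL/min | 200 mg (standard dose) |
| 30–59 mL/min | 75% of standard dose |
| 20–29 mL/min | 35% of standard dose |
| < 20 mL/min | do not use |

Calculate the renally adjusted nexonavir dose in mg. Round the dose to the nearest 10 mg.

150 mg

SCr = 327 / 88.4 = 3.699 mg/dL
CrCl = (140 − 51) × 123 / (72 × 3.699) × 0.85 = 10947.0 / 266.33 × 0.85 ≈ 34.9 mL/min
CrCl ≈ 35 mL/min → bracket 30–59 mL/min.
75% of 200 mg = 150 mg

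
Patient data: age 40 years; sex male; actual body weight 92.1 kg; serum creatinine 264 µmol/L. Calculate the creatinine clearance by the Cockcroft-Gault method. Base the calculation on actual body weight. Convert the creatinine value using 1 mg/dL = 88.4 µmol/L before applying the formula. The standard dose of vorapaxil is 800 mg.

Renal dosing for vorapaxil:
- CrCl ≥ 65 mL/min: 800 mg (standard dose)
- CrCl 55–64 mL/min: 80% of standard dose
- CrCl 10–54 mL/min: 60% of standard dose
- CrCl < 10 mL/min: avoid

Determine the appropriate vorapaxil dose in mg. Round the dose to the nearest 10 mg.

SCr = 264 / 88.4 = 2.986 mg/dL
CrCl = (140 − 40) × 92.1 / (72 × 2.986) = 9210.0 / 214.99 ≈ 42.8 mL/min
CrCl ≈ 43 mL/min → bracket 10–54 mL/min.
60% of 800 mg = 480 mg

480 mg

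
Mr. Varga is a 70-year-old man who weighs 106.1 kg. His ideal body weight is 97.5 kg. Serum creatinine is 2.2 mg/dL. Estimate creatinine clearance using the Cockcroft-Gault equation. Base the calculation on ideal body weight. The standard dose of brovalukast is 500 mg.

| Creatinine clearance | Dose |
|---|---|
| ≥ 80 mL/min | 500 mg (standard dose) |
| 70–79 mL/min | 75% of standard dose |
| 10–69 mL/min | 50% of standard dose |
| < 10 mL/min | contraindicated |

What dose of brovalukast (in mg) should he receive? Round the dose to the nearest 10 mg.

CrCl = (140 − 70) × 97.5 / (72 × 2.2) = 6825.0 / 158.40 ≈ 43.1 mL/min
CrCl ≈ 43 mL/min → bracket 10–69 mL/min.
50% of 500 mg = 250 mg

250 mg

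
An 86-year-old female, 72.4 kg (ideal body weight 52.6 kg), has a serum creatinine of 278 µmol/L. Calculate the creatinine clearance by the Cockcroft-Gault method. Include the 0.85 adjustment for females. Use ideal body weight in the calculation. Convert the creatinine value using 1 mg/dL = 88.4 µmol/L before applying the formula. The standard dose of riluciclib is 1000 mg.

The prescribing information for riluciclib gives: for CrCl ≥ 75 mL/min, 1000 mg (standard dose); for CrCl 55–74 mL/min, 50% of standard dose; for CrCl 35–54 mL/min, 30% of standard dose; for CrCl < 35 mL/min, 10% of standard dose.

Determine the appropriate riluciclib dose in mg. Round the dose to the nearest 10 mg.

100 mg

SCr = 278 / 88.4 = 3.145 mg/dL
CrCl = (140 − 86) × 52.6 / (72 × 3.145) × 0.85 = 2840.4 / 226.44 × 0.85 ≈ 10.7 mL/min
CrCl ≈ 11 mL/min → bracket < 35 mL/min.
10% of 1000 mg = 100 mg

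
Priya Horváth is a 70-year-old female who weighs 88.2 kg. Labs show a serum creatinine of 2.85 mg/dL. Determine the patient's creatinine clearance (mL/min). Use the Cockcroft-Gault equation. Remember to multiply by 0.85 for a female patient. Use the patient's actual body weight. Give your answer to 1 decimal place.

CrCl = (140 − 70) × 88.2 / (72 × 2.85) × 0.85 = 6174.0 / 205.20 × 0.85 ≈ 25.6 mL/min

25.6 mL/min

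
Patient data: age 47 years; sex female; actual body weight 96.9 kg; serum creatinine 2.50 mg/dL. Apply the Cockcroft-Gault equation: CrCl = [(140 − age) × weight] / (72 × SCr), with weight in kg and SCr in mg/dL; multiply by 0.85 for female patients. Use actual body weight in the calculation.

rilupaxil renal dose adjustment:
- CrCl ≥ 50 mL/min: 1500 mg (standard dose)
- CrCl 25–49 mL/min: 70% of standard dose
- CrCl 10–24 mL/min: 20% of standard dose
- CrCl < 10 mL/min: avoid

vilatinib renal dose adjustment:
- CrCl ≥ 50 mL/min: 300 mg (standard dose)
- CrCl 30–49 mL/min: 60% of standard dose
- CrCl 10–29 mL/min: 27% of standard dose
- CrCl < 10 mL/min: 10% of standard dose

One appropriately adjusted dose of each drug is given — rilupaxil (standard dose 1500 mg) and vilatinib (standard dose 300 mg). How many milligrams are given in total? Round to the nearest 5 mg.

1230 mg

CrCl = (140 − 47) × 96.9 / (72 × 2.5) × 0.85 = 9011.7 / 180.00 × 0.85 ≈ 42.6 mL/min
CrCl ≈ 43 mL/min.
rilupaxil: 25–49 mL/min → 70% of 1500 mg = 1050 mg.
vilatinib: 30–49 mL/min → 60% of 300 mg = 180 mg.
Total = 1050 + 180 = 1230 mg.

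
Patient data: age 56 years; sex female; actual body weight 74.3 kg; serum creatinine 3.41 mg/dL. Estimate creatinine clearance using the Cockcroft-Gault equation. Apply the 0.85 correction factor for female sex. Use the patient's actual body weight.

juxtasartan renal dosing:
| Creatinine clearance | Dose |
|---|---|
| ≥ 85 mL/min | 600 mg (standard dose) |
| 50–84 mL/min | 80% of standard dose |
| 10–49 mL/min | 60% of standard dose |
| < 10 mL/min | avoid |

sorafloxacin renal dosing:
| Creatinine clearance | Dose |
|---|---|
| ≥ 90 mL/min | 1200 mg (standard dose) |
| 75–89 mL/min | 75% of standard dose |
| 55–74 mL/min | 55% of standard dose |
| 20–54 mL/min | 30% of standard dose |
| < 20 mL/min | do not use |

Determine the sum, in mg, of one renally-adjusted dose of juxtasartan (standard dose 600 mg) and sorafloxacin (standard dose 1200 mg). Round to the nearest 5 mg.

CrCl = (140 − 56) × 74.3 / (72 × 3.41) × 0.85 = 6241.2 / 245.52 × 0.85 ≈ 21.6 mL/min
CrCl ≈ 22 mL/min.
juxtasartan: 10–49 mL/min → 60% of 600 mg = 360 mg.
sorafloxacin: 20–54 mL/min → 30% of 1200 mg = 360 mg.
Total = 360 + 360 = 720 mg.

720 mg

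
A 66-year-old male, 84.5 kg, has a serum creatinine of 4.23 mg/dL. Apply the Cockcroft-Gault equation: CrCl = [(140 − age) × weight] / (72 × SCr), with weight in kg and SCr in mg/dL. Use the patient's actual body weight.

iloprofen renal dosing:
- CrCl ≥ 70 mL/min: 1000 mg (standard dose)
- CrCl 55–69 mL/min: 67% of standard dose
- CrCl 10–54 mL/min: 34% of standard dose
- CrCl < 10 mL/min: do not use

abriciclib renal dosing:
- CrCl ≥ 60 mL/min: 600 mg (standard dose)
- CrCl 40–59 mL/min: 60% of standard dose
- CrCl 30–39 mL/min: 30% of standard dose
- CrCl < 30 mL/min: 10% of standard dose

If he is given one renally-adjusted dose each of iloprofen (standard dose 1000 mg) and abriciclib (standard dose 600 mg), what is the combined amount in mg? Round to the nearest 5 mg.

CrCl = (140 − 66) × 84.5 / (72 × 4.23) = 6253.0 / 304.56 ≈ 20.5 mL/min
CrCl ≈ 21 mL/min.
iloprofen: 10–54 mL/min → 34% of 1000 mg = 340 mg.
abriciclib: < 30 mL/min → 10% of 600 mg = 60 mg.
Total = 340 + 60 = 400 mg.

400 mg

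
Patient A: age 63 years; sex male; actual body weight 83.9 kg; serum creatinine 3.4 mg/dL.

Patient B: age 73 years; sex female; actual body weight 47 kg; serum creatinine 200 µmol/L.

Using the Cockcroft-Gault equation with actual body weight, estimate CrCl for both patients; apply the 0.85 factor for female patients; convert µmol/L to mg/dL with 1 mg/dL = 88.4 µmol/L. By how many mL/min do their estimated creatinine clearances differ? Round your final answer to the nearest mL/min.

Patient A: CrCl = (140 − 63) × 83.9 / (72 × 3.4) = 6460.3 / 244.80 ≈ 26.4 mL/min
Patient B: SCr = 200 / 88.4 = 2.262 mg/dL
Patient B: CrCl = (140 − 73) × 47 / (72 × 2.262) × 0.85 = 3149.0 / 162.86 × 0.85 ≈ 16.4 mL/min
|26.4 − 16.4| = 10.0 mL/min

10 mL/min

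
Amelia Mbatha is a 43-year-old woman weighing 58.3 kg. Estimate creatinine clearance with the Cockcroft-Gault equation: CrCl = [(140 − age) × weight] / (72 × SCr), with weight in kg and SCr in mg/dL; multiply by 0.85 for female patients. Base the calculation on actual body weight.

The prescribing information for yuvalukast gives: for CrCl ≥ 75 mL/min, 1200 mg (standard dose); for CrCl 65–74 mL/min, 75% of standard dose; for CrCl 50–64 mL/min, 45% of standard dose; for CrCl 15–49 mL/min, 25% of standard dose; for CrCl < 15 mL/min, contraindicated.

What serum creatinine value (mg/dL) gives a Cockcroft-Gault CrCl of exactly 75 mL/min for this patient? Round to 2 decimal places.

0.89 mg/dL

Standard dose requires CrCl ≥ 75 mL/min.
Set (140 − 43) × 58.3 × 0.85 / (72 × SCr) = 75
SCr = (140 − 43) × 58.3 × 0.85 / (72 × 75) = 0.890 mg/dL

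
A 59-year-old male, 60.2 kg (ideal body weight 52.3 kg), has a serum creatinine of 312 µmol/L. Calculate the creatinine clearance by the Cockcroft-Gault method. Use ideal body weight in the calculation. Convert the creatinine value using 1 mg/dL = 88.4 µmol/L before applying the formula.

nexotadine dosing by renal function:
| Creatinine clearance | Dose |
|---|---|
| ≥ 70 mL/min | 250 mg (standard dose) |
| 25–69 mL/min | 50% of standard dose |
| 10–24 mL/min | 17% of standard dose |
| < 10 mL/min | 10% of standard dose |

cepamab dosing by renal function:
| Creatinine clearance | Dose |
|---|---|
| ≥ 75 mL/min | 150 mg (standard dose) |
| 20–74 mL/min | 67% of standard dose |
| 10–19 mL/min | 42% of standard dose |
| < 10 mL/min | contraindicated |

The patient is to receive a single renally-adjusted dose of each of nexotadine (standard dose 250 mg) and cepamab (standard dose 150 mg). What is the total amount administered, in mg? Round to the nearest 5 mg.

SCr = 312 / 88.4 = 3.529 mg/dL
CrCl = (140 − 59) × 52.3 / (72 × 3.529) = 4236.3 / 254.09 ≈ 16.7 mL/min
CrCl ≈ 17 mL/min.
nexotadine: 10–24 mL/min → 17% of 250 mg = 42.5 mg.
cepamab: 10–19 mL/min → 42% of 150 mg = 63 mg.
Total = 42.5 + 63 = 105.5 mg.

105 mg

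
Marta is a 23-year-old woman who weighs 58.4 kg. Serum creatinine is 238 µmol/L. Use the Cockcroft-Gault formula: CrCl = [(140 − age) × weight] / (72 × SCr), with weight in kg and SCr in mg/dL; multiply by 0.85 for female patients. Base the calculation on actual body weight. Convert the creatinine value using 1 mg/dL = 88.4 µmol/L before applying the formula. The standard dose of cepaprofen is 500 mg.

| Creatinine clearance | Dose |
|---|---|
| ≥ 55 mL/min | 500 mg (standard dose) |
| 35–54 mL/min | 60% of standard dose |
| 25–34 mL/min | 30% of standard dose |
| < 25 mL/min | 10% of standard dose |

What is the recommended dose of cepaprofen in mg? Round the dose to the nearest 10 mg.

SCr = 238 / 88.4 = 2.692 mg/dL
CrCl = (140 − 23) × 58.4 / (72 × 2.692) × 0.85 = 6832.8 / 193.82 × 0.85 ≈ 30.0 mL/min
CrCl ≈ 30 mL/min → bracket 25–34 mL/min.
30% of 500 mg = 150 mg

150 mg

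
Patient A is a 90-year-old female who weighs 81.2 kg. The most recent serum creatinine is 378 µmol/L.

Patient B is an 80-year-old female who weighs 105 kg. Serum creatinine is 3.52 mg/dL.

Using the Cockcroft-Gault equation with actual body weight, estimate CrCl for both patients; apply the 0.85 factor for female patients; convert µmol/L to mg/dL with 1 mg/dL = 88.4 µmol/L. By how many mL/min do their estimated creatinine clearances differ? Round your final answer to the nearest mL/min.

Patient A: SCr = 378 / 88.4 = 4.276 mg/dL
Patient A: CrCl = (140 − 90) × 81.2 / (72 × 4.276) × 0.85 = 4060.0 / 307.87 × 0.85 ≈ 11.2 mL/min
Patient B: CrCl = (140 − 80) × 105 / (72 × 3.52) × 0.85 = 6300.0 / 253.44 × 0.85 ≈ 21.1 mL/min
|11.2 − 21.1| = 9.9 mL/min

10 mL/min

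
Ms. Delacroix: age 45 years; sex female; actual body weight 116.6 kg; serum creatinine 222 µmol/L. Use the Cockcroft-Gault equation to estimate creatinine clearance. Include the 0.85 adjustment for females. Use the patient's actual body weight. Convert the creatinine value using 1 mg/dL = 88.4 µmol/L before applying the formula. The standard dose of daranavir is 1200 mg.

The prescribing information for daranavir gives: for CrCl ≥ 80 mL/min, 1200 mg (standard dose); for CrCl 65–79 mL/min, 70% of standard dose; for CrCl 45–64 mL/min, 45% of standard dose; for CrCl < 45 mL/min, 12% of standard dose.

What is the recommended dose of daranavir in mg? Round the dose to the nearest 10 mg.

540 mg

SCr = 222 / 88.4 = 2.511 mg/dL
CrCl = (140 − 45) × 116.6 / (72 × 2.511) × 0.85 = 11077.0 / 180.79 × 0.85 ≈ 52.1 mL/min
CrCl ≈ 52 mL/min → bracket 45–64 mL/min.
45% of 1200 mg = 540 mg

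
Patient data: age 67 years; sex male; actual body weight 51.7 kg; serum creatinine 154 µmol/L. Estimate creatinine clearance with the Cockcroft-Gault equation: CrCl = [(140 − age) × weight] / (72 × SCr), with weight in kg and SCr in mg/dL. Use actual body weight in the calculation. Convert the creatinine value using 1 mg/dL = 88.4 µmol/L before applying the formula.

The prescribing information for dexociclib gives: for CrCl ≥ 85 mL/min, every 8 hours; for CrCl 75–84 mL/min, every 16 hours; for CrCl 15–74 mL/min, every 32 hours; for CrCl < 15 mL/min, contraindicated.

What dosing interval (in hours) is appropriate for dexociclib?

every 32 hours

SCr = 154 / 88.4 = 1.742 mg/dL
CrCl = (140 − 67) × 51.7 / (72 × 1.742) = 3774.1 / 125.42 ≈ 30.1 mL/min
CrCl ≈ 30 mL/min → bracket 15–74 mL/min → every 32 hours.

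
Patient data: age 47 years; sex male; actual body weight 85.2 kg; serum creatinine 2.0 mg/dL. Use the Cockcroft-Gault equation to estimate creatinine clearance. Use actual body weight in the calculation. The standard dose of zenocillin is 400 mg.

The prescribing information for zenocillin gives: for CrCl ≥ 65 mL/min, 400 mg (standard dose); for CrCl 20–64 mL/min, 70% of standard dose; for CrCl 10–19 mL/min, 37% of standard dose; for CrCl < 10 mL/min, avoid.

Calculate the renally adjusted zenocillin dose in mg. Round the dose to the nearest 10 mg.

CrCl = (140 − 47) × 85.2 / (72 × 2) = 7923.6 / 144.00 ≈ 55.0 mL/min
CrCl ≈ 55 mL/min → bracket 20–64 mL/min.
70% of 400 mg = 280 mg

280 mg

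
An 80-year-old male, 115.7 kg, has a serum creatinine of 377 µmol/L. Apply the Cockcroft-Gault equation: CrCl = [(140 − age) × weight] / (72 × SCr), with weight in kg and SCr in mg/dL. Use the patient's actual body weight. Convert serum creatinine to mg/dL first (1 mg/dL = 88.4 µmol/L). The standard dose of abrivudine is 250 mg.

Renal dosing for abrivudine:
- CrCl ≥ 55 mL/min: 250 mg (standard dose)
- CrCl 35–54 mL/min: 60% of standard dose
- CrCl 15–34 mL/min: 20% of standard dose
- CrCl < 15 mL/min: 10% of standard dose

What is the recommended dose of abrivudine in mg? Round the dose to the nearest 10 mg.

50 mg

SCr = 377 / 88.4 = 4.265 mg/dL
CrCl = (140 − 80) × 115.7 / (72 × 4.265) = 6942.0 / 307.08 ≈ 22.6 mL/min
CrCl ≈ 23 mL/min → bracket 15–34 mL/min.
20% of 250 mg = 50 mg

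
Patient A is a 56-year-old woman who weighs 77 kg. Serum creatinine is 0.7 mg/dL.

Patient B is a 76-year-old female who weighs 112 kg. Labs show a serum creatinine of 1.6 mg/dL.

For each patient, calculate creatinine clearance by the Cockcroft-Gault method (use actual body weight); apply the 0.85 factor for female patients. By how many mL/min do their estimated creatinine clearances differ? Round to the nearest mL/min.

Patient A: CrCl = (140 − 56) × 77 / (72 × 0.7) × 0.85 = 6468.0 / 50.40 × 0.85 ≈ 109.1 mL/min
Patient B: CrCl = (140 − 76) × 112 / (72 × 1.6) × 0.85 = 7168.0 / 115.20 × 0.85 ≈ 52.9 mL/min
|109.1 − 52.9| = 56.2 mL/min

56 mL/min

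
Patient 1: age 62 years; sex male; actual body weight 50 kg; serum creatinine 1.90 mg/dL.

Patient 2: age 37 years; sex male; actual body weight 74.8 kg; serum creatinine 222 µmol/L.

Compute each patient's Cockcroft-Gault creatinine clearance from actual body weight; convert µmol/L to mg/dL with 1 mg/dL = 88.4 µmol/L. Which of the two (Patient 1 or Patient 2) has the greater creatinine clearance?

Patient 2

Patient 1: CrCl = (140 − 62) × 50 / (72 × 1.9) = 3900.0 / 136.80 ≈ 28.5 mL/min
Patient 2: SCr = 222 / 88.4 = 2.511 mg/dL
Patient 2: CrCl = (140 − 37) × 74.8 / (72 × 2.511) = 7704.4 / 180.79 ≈ 42.6 mL/min
28.5 vs 42.6 mL/min → Patient 2 is higher.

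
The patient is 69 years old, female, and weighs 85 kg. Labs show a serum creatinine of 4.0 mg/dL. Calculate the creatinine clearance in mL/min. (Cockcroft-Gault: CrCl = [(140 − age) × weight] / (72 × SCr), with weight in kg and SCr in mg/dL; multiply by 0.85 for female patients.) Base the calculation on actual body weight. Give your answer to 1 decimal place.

17.8 mL/min

CrCl = (140 − 69) × 85 / (72 × 4) × 0.85 = 6035.0 / 288.00 × 0.85 ≈ 17.8 mL/min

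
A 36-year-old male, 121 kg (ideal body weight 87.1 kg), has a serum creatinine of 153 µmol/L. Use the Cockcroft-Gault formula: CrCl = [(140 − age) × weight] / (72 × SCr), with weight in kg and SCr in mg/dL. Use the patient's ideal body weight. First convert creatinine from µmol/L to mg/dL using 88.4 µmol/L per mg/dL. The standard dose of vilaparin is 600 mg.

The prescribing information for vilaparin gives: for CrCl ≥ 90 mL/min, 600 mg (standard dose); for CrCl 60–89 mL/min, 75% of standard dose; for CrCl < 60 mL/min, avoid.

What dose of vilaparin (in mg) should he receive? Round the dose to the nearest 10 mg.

450 mg

SCr = 153 / 88.4 = 1.731 mg/dL
CrCl = (140 − 36) × 87.1 / (72 × 1.731) = 9058.4 / 124.63 ≈ 72.7 mL/min
CrCl ≈ 73 mL/min → bracket 60–89 mL/min.
75% of 600 mg = 450 mg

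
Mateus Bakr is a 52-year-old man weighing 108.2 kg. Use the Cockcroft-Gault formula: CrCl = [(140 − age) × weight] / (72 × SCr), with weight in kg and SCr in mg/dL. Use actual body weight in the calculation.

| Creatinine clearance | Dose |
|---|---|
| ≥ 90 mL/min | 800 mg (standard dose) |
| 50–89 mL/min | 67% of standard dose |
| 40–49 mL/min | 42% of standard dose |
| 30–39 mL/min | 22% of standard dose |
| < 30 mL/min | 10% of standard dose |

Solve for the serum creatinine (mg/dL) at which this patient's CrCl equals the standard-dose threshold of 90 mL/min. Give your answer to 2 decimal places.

1.47 mg/dL

Standard dose requires CrCl ≥ 90 mL/min.
Set (140 − 52) × 108.2 / (72 × SCr) = 90
SCr = (140 − 52) × 108.2 / (72 × 90) = 1.469 mg/dL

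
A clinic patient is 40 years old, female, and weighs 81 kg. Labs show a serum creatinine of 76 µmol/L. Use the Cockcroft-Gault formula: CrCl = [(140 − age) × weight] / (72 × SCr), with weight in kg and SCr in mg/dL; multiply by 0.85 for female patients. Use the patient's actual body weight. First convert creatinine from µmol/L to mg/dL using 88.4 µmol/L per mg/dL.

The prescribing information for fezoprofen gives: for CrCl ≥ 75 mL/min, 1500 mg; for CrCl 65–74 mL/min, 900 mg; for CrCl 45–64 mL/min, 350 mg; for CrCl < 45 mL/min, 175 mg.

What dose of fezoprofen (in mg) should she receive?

SCr = 76 / 88.4 = 0.86 mg/dL
CrCl = (140 − 40) × 81 / (72 × 0.86) × 0.85 = 8100.0 / 61.92 × 0.85 ≈ 111.2 mL/min
CrCl ≈ 111 mL/min → bracket ≥ 75 mL/min.
Dose for this bracket: 1500 mg.

1500 mg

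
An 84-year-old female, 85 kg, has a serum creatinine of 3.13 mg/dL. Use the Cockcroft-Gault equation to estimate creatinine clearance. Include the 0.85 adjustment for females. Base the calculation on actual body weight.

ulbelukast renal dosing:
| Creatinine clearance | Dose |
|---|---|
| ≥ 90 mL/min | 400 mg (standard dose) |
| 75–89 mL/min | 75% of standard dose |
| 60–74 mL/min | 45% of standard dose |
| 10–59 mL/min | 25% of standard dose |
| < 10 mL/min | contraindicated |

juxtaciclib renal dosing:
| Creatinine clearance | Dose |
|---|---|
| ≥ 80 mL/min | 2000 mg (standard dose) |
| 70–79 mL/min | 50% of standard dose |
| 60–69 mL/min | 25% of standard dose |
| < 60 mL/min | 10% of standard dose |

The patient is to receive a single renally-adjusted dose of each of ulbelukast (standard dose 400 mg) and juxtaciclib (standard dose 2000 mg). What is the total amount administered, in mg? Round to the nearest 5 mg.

300 mg

CrCl = (140 − 84) × 85 / (72 × 3.13) × 0.85 = 4760.0 / 225.36 × 0.85 ≈ 18.0 mL/min
CrCl ≈ 18 mL/min.
ulbelukast: 10–59 mL/min → 25% of 400 mg = 100 mg.
juxtaciclib: < 60 mL/min → 10% of 2000 mg = 200 mg.
Total = 100 + 200 = 300 mg.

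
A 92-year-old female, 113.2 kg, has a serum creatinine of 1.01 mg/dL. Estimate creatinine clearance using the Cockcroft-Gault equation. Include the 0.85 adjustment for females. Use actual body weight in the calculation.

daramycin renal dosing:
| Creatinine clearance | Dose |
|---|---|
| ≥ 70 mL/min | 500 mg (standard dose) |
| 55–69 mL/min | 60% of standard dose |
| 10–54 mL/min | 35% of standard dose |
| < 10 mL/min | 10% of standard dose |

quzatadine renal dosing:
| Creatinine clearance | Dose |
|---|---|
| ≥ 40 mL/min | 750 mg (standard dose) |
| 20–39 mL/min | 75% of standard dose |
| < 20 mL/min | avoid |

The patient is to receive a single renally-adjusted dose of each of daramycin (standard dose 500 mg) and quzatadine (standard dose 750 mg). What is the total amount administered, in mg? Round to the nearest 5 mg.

CrCl = (140 − 92) × 113.2 / (72 × 1.01) × 0.85 = 5433.6 / 72.72 × 0.85 ≈ 63.5 mL/min
CrCl ≈ 64 mL/min.
daramycin: 55–69 mL/min → 60% of 500 mg = 300 mg.
quzatadine: ≥ 40 mL/min → 100% of 750 mg = 750 mg.
Total = 300 + 750 = 1050 mg.

1050 mg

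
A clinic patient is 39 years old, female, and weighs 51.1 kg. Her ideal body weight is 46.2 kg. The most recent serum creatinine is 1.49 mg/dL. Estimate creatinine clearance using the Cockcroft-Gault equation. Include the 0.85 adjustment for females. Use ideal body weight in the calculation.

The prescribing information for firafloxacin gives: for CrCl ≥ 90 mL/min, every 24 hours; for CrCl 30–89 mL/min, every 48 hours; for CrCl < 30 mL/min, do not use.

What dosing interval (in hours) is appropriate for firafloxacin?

every 48 hours

CrCl = (140 − 39) × 46.2 / (72 × 1.49) × 0.85 = 4666.2 / 107.28 × 0.85 ≈ 37.0 mL/min
CrCl ≈ 37 mL/min → bracket 30–89 mL/min → every 48 hours.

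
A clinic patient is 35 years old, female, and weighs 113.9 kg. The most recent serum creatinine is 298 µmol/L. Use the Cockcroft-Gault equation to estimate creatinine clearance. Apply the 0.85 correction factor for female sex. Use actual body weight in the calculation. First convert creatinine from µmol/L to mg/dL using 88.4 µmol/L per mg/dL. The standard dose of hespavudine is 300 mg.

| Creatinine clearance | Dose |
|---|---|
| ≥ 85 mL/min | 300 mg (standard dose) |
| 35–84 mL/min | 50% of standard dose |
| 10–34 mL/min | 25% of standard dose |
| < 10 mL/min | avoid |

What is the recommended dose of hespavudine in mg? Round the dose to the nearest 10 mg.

SCr = 298 / 88.4 = 3.371 mg/dL
CrCl = (140 − 35) × 113.9 / (72 × 3.371) × 0.85 = 11959.5 / 242.71 × 0.85 ≈ 41.9 mL/min
CrCl ≈ 42 mL/min → bracket 35–84 mL/min.
50% of 300 mg = 150 mg

150 mg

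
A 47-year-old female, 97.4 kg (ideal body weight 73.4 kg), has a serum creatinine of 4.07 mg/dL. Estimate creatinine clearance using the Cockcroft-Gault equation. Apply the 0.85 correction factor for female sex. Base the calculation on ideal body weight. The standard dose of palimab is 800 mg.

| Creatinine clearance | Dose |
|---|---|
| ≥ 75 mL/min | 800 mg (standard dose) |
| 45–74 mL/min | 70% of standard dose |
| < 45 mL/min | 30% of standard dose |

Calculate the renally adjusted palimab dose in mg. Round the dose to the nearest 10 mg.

CrCl = (140 − 47) × 73.4 / (72 × 4.07) × 0.85 = 6826.2 / 293.04 × 0.85 ≈ 19.8 mL/min
CrCl ≈ 20 mL/min → bracket < 45 mL/min.
30% of 800 mg = 240 mg

240 mg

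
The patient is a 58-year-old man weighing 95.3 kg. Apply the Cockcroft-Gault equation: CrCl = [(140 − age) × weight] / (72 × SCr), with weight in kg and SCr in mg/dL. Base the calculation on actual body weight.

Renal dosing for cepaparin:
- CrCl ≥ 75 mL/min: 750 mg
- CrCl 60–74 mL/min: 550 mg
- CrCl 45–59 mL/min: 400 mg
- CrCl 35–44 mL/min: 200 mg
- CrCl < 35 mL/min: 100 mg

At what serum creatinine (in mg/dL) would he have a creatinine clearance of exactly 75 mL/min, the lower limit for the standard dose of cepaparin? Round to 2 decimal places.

1.45 mg/dL

Standard dose requires CrCl ≥ 75 mL/min.
Set (140 − 58) × 95.3 / (72 × SCr) = 75
SCr = (140 − 58) × 95.3 / (72 × 75) = 1.447 mg/dL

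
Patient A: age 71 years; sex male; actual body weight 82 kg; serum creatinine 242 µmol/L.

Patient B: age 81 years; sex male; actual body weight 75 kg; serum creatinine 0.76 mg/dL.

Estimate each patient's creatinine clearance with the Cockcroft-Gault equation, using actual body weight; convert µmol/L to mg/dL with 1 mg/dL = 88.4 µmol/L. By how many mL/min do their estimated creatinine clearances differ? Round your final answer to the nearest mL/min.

52 mL/min

Patient A: SCr = 242 / 88.4 = 2.738 mg/dL
Patient A: CrCl = (140 − 71) × 82 / (72 × 2.738) = 5658.0 / 197.14 ≈ 28.7 mL/min
Patient B: CrCl = (140 − 81) × 75 / (72 × 0.76) = 4425.0 / 54.72 ≈ 80.9 mL/min
|28.7 − 80.9| = 52.2 mL/min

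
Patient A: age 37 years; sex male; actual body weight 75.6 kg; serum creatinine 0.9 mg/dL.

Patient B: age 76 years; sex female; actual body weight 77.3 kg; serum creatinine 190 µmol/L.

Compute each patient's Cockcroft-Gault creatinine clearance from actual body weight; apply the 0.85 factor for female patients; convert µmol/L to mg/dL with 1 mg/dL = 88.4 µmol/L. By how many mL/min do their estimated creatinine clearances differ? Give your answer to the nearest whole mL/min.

Patient A: CrCl = (140 − 37) × 75.6 / (72 × 0.9) = 7786.8 / 64.80 ≈ 120.2 mL/min
Patient B: SCr = 190 / 88.4 = 2.149 mg/dL
Patient B: CrCl = (140 − 76) × 77.3 / (72 × 2.149) × 0.85 = 4947.2 / 154.73 × 0.85 ≈ 27.2 mL/min
|120.2 − 27.2| = 93.0 mL/min

93 mL/min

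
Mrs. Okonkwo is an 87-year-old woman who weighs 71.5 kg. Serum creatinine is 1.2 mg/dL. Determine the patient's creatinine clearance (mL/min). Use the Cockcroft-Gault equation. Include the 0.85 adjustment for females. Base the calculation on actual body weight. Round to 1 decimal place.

37.3 mL/min

CrCl = (140 − 87) × 71.5 / (72 × 1.2) × 0.85 = 3789.5 / 86.40 × 0.85 ≈ 37.3 mL/min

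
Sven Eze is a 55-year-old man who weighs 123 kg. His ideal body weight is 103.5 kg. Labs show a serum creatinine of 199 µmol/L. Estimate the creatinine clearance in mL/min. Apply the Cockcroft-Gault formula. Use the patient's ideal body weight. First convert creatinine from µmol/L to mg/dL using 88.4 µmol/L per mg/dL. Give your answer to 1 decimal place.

SCr = 199 / 88.4 = 2.251 mg/dL
CrCl = (140 − 55) × 103.5 / (72 × 2.251) = 8797.5 / 162.07 ≈ 54.3 mL/min

54.3 mL/min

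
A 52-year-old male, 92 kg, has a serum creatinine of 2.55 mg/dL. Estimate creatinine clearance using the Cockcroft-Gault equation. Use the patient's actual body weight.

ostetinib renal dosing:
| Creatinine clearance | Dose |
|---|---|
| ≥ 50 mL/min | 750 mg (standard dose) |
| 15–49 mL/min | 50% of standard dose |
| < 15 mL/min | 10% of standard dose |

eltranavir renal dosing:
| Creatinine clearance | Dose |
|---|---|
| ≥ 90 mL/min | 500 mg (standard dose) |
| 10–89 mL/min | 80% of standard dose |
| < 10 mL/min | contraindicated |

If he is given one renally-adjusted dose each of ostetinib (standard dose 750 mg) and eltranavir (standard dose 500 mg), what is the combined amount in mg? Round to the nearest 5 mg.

CrCl = (140 − 52) × 92 / (72 × 2.55) = 8096.0 / 183.60 ≈ 44.1 mL/min
CrCl ≈ 44 mL/min.
ostetinib: 15–49 mL/min → 50% of 750 mg = 375 mg.
eltranavir: 10–89 mL/min → 80% of 500 mg = 400 mg.
Total = 375 + 400 = 775 mg.

775 mg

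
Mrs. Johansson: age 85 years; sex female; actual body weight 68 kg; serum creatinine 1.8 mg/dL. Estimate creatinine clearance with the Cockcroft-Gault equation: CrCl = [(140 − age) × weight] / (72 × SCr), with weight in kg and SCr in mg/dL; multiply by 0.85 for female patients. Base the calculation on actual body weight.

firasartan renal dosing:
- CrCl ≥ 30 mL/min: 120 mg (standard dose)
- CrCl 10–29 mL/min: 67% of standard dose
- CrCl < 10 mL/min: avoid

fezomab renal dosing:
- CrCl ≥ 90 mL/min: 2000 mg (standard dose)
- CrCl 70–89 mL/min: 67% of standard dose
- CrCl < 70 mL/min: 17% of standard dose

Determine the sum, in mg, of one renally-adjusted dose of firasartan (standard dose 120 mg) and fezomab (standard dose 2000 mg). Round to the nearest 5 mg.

CrCl = (140 − 85) × 68 / (72 × 1.8) × 0.85 = 3740.0 / 129.60 × 0.85 ≈ 24.5 mL/min
CrCl ≈ 25 mL/min.
firasartan: 10–29 mL/min → 67% of 120 mg = 80.4 mg.
fezomab: < 70 mL/min → 17% of 2000 mg = 340 mg.
Total = 80.4 + 340 = 420.4 mg.

420 mg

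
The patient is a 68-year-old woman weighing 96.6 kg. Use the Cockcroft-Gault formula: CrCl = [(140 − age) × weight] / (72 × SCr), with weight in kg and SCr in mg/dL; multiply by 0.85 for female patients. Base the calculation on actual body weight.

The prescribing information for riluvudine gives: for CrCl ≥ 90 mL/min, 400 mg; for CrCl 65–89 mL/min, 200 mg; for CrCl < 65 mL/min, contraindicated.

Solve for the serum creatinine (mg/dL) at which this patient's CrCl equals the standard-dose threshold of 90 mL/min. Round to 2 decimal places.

0.91 mg/dL

Standard dose requires CrCl ≥ 90 mL/min.
Set (140 − 68) × 96.6 × 0.85 / (72 × SCr) = 90
SCr = (140 − 68) × 96.6 × 0.85 / (72 × 90) = 0.912 mg/dL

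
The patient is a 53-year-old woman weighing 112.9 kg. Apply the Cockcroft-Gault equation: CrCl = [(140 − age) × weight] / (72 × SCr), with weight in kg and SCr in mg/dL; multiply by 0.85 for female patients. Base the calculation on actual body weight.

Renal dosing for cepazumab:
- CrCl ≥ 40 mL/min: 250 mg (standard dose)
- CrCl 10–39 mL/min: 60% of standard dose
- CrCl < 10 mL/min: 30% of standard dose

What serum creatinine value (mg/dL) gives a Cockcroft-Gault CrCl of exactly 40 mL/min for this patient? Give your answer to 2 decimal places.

Standard dose requires CrCl ≥ 40 mL/min.
Set (140 − 53) × 112.9 × 0.85 / (72 × SCr) = 40
SCr = (140 − 53) × 112.9 × 0.85 / (72 × 40) = 2.899 mg/dL

2.90 mg/dL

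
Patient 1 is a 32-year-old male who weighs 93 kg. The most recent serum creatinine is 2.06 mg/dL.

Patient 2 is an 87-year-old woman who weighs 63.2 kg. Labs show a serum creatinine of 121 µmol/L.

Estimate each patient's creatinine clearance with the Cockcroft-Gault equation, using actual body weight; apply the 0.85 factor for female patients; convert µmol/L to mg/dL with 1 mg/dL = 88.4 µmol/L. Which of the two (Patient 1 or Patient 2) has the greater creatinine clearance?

Patient 1

Patient 1: CrCl = (140 − 32) × 93 / (72 × 2.06) = 10044.0 / 148.32 ≈ 67.7 mL/min
Patient 2: SCr = 121 / 88.4 = 1.369 mg/dL
Patient 2: CrCl = (140 − 87) × 63.2 / (72 × 1.369) × 0.85 = 3349.6 / 98.57 × 0.85 ≈ 28.9 mL/min
67.7 vs 28.9 mL/min → Patient 1 is higher.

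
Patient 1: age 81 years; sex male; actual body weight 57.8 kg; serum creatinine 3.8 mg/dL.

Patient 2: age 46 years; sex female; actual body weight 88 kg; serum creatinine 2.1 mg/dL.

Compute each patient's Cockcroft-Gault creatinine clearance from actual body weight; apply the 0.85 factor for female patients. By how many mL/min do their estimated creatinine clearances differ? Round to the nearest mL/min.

Patient 1: CrCl = (140 − 81) × 57.8 / (72 × 3.8) = 3410.2 / 273.60 ≈ 12.5 mL/min
Patient 2: CrCl = (140 − 46) × 88 / (72 × 2.1) × 0.85 = 8272.0 / 151.20 × 0.85 ≈ 46.5 mL/min
|12.5 − 46.5| = 34.0 mL/min

34 mL/min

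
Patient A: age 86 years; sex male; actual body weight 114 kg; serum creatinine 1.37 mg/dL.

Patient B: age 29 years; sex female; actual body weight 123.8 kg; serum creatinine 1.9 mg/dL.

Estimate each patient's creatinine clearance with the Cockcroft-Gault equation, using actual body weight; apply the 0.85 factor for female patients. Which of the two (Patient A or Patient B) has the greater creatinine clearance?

Patient A: CrCl = (140 − 86) × 114 / (72 × 1.37) = 6156.0 / 98.64 ≈ 62.4 mL/min
Patient B: CrCl = (140 − 29) × 123.8 / (72 × 1.9) × 0.85 = 13741.8 / 136.80 × 0.85 ≈ 85.4 mL/min
62.4 vs 85.4 mL/min → Patient B is higher.

Patient B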